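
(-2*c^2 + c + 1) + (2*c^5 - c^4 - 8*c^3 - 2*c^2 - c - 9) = 2*c^5 - c^4 - 8*c^3 - 4*c^2 - 8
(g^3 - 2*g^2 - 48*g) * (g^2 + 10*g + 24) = g^5 + 8*g^4 - 44*g^3 - 528*g^2 - 1152*g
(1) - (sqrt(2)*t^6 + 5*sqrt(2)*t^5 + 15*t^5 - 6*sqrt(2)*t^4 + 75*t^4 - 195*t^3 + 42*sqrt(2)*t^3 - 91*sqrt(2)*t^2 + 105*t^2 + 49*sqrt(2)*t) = -sqrt(2)*t^6 - 15*t^5 - 5*sqrt(2)*t^5 - 75*t^4 + 6*sqrt(2)*t^4 - 42*sqrt(2)*t^3 + 195*t^3 - 105*t^2 + 91*sqrt(2)*t^2 - 49*sqrt(2)*t + 1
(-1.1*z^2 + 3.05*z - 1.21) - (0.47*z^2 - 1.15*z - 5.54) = -1.57*z^2 + 4.2*z + 4.33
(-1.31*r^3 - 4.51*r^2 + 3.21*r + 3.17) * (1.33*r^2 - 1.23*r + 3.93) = -1.7423*r^5 - 4.387*r^4 + 4.6683*r^3 - 17.4565*r^2 + 8.7162*r + 12.4581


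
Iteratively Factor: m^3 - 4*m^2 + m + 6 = (m + 1)*(m^2 - 5*m + 6) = (m - 2)*(m + 1)*(m - 3)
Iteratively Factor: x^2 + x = (x + 1)*(x)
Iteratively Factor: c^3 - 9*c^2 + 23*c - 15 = (c - 1)*(c^2 - 8*c + 15) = (c - 5)*(c - 1)*(c - 3)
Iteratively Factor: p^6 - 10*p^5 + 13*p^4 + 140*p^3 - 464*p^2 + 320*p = (p - 4)*(p^5 - 6*p^4 - 11*p^3 + 96*p^2 - 80*p) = (p - 5)*(p - 4)*(p^4 - p^3 - 16*p^2 + 16*p) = (p - 5)*(p - 4)*(p - 1)*(p^3 - 16*p) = p*(p - 5)*(p - 4)*(p - 1)*(p^2 - 16) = p*(p - 5)*(p - 4)*(p - 1)*(p + 4)*(p - 4)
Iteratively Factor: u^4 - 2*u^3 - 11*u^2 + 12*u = (u)*(u^3 - 2*u^2 - 11*u + 12) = u*(u - 4)*(u^2 + 2*u - 3) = u*(u - 4)*(u + 3)*(u - 1)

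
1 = 1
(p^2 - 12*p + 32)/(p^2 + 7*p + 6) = (p^2 - 12*p + 32)/(p^2 + 7*p + 6)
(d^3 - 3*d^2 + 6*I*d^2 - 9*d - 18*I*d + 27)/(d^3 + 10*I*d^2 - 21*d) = (d^2 + 3*d*(-1 + I) - 9*I)/(d*(d + 7*I))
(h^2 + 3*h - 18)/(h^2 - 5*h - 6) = (-h^2 - 3*h + 18)/(-h^2 + 5*h + 6)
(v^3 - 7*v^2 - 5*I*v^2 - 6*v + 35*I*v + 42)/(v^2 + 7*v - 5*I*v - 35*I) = (v^3 - v^2*(7 + 5*I) + v*(-6 + 35*I) + 42)/(v^2 + v*(7 - 5*I) - 35*I)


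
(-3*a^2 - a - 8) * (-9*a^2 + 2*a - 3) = 27*a^4 + 3*a^3 + 79*a^2 - 13*a + 24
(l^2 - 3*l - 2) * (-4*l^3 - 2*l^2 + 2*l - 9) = -4*l^5 + 10*l^4 + 16*l^3 - 11*l^2 + 23*l + 18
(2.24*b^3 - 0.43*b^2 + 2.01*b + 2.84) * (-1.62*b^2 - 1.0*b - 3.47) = -3.6288*b^5 - 1.5434*b^4 - 10.599*b^3 - 5.1187*b^2 - 9.8147*b - 9.8548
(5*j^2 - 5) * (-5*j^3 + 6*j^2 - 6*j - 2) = -25*j^5 + 30*j^4 - 5*j^3 - 40*j^2 + 30*j + 10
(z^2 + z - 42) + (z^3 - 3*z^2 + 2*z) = z^3 - 2*z^2 + 3*z - 42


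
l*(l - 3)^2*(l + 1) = l^4 - 5*l^3 + 3*l^2 + 9*l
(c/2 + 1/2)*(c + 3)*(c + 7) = c^3/2 + 11*c^2/2 + 31*c/2 + 21/2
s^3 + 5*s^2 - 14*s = s*(s - 2)*(s + 7)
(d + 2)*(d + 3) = d^2 + 5*d + 6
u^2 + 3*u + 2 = (u + 1)*(u + 2)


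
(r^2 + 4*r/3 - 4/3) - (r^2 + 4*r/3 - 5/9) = -7/9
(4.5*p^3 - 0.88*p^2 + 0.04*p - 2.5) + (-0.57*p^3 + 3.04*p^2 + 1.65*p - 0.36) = 3.93*p^3 + 2.16*p^2 + 1.69*p - 2.86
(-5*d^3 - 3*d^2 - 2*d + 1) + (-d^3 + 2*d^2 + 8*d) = -6*d^3 - d^2 + 6*d + 1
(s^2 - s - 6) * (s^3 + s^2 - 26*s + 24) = s^5 - 33*s^3 + 44*s^2 + 132*s - 144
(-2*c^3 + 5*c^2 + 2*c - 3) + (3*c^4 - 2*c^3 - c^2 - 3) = 3*c^4 - 4*c^3 + 4*c^2 + 2*c - 6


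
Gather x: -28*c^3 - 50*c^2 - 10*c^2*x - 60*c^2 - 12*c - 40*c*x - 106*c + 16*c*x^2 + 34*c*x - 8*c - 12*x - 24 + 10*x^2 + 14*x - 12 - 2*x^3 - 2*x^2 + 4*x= -28*c^3 - 110*c^2 - 126*c - 2*x^3 + x^2*(16*c + 8) + x*(-10*c^2 - 6*c + 6) - 36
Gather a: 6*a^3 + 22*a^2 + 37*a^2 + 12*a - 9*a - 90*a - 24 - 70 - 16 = 6*a^3 + 59*a^2 - 87*a - 110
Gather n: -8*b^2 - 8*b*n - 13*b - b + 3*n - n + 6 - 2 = -8*b^2 - 14*b + n*(2 - 8*b) + 4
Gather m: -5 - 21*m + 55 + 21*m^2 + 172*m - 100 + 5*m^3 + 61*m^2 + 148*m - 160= 5*m^3 + 82*m^2 + 299*m - 210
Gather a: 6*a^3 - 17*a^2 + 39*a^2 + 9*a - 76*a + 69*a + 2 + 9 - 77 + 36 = 6*a^3 + 22*a^2 + 2*a - 30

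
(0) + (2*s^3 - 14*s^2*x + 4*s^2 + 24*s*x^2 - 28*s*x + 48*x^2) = 2*s^3 - 14*s^2*x + 4*s^2 + 24*s*x^2 - 28*s*x + 48*x^2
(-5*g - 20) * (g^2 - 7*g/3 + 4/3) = -5*g^3 - 25*g^2/3 + 40*g - 80/3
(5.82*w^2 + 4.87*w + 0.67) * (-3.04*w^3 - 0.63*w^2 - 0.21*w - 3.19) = -17.6928*w^5 - 18.4714*w^4 - 6.3271*w^3 - 20.0106*w^2 - 15.676*w - 2.1373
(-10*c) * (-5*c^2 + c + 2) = 50*c^3 - 10*c^2 - 20*c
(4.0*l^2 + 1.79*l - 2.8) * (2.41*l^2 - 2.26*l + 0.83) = 9.64*l^4 - 4.7261*l^3 - 7.4734*l^2 + 7.8137*l - 2.324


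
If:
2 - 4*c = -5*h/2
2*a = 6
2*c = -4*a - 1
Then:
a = 3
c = -13/2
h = -56/5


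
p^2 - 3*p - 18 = (p - 6)*(p + 3)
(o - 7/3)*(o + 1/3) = o^2 - 2*o - 7/9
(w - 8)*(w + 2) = w^2 - 6*w - 16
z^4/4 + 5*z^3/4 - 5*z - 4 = (z/4 + 1)*(z - 2)*(z + 1)*(z + 2)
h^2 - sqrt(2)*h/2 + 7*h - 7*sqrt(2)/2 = (h + 7)*(h - sqrt(2)/2)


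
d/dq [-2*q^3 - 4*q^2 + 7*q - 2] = -6*q^2 - 8*q + 7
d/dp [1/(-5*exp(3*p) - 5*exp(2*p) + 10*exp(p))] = (3*exp(2*p) + 2*exp(p) - 2)*exp(-p)/(5*(exp(2*p) + exp(p) - 2)^2)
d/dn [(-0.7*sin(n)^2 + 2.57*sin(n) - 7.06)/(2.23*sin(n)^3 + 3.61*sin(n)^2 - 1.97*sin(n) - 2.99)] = (1.561*sin(n)^4 - 11.4622*sin(n)^3 + 39.3327*sin(n)^2 + 55.1592*sin(n) - 21.5925)*cos(n)/(4.9729*sin(n)^6 + 16.1006*sin(n)^5 + 4.2459*sin(n)^4 - 27.5588*sin(n)^3 - 17.7069*sin(n)^2 + 11.7806*sin(n) + 8.9401)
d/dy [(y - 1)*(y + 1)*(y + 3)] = 3*y^2 + 6*y - 1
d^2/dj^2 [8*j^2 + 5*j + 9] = 16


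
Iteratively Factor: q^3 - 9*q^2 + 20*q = (q - 4)*(q^2 - 5*q) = (q - 5)*(q - 4)*(q)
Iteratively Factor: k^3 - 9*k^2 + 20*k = (k - 4)*(k^2 - 5*k) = k*(k - 4)*(k - 5)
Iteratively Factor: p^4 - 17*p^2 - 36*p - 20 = (p + 2)*(p^3 - 2*p^2 - 13*p - 10) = (p + 2)^2*(p^2 - 4*p - 5) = (p + 1)*(p + 2)^2*(p - 5)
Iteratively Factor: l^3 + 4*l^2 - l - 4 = (l - 1)*(l^2 + 5*l + 4) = (l - 1)*(l + 1)*(l + 4)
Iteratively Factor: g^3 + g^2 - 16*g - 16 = (g + 1)*(g^2 - 16) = (g + 1)*(g + 4)*(g - 4)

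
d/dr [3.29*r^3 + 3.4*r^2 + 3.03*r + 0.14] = 9.87*r^2 + 6.8*r + 3.03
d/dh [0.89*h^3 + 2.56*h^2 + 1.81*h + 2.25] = 2.67*h^2 + 5.12*h + 1.81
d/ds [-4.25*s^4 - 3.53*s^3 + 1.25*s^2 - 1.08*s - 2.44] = -17.0*s^3 - 10.59*s^2 + 2.5*s - 1.08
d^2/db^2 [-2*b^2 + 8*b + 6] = -4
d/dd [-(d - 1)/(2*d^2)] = (d - 2)/(2*d^3)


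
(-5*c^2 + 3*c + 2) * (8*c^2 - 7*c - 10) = -40*c^4 + 59*c^3 + 45*c^2 - 44*c - 20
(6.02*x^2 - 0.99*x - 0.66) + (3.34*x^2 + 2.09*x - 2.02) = 9.36*x^2 + 1.1*x - 2.68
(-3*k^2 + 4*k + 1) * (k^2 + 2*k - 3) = -3*k^4 - 2*k^3 + 18*k^2 - 10*k - 3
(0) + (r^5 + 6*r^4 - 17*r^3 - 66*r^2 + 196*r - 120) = r^5 + 6*r^4 - 17*r^3 - 66*r^2 + 196*r - 120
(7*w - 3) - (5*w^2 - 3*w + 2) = -5*w^2 + 10*w - 5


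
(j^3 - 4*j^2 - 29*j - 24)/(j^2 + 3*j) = j - 7 - 8/j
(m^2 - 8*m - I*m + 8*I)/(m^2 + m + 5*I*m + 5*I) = (m^2 - 8*m - I*m + 8*I)/(m^2 + m + 5*I*m + 5*I)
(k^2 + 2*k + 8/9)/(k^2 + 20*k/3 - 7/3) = (9*k^2 + 18*k + 8)/(3*(3*k^2 + 20*k - 7))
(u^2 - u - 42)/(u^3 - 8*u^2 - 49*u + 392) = (u + 6)/(u^2 - u - 56)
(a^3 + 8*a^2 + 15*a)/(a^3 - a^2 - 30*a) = (a + 3)/(a - 6)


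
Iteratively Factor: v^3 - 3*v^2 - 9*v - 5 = (v + 1)*(v^2 - 4*v - 5) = (v - 5)*(v + 1)*(v + 1)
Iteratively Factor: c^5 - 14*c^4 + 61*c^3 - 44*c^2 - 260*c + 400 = (c - 4)*(c^4 - 10*c^3 + 21*c^2 + 40*c - 100) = (c - 5)*(c - 4)*(c^3 - 5*c^2 - 4*c + 20) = (c - 5)*(c - 4)*(c - 2)*(c^2 - 3*c - 10) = (c - 5)^2*(c - 4)*(c - 2)*(c + 2)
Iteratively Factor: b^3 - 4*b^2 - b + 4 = (b - 4)*(b^2 - 1) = (b - 4)*(b - 1)*(b + 1)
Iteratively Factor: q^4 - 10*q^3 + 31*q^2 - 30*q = (q - 5)*(q^3 - 5*q^2 + 6*q) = (q - 5)*(q - 3)*(q^2 - 2*q) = q*(q - 5)*(q - 3)*(q - 2)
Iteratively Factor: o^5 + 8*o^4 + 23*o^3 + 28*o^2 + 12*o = (o + 2)*(o^4 + 6*o^3 + 11*o^2 + 6*o) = (o + 1)*(o + 2)*(o^3 + 5*o^2 + 6*o) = o*(o + 1)*(o + 2)*(o^2 + 5*o + 6) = o*(o + 1)*(o + 2)^2*(o + 3)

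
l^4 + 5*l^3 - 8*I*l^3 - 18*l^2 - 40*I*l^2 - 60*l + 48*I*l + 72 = (l - 1)*(l + 6)*(l - 6*I)*(l - 2*I)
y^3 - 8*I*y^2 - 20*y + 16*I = (y - 4*I)*(y - 2*I)^2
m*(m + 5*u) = m^2 + 5*m*u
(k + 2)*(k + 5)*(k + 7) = k^3 + 14*k^2 + 59*k + 70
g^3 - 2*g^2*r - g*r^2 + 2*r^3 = (g - 2*r)*(g - r)*(g + r)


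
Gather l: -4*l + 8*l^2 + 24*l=8*l^2 + 20*l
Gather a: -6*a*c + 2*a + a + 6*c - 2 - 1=a*(3 - 6*c) + 6*c - 3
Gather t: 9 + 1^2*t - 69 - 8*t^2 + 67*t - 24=-8*t^2 + 68*t - 84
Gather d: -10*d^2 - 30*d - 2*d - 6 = -10*d^2 - 32*d - 6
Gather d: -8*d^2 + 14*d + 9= -8*d^2 + 14*d + 9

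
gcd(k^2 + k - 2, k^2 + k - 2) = k^2 + k - 2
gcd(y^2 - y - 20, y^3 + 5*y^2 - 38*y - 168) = y + 4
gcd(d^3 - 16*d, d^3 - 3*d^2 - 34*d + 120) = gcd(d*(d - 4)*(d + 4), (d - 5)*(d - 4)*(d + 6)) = d - 4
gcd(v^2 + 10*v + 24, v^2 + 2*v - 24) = v + 6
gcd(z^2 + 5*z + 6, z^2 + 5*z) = 1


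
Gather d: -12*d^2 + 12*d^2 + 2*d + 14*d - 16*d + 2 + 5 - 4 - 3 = 0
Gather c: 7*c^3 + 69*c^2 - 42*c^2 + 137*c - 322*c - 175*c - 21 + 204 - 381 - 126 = 7*c^3 + 27*c^2 - 360*c - 324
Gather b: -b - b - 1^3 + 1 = -2*b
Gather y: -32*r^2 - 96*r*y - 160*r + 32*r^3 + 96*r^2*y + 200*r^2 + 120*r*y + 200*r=32*r^3 + 168*r^2 + 40*r + y*(96*r^2 + 24*r)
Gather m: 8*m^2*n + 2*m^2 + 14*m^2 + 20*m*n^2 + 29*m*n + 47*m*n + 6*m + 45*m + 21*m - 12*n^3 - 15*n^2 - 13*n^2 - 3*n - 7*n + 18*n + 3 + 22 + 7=m^2*(8*n + 16) + m*(20*n^2 + 76*n + 72) - 12*n^3 - 28*n^2 + 8*n + 32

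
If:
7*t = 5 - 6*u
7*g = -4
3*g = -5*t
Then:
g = -4/7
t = 12/35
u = 13/30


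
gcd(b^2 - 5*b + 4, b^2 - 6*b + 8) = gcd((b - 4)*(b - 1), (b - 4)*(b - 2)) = b - 4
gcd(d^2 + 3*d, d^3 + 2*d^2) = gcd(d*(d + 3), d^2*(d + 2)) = d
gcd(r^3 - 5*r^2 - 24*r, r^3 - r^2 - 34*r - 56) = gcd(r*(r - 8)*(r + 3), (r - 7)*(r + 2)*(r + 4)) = 1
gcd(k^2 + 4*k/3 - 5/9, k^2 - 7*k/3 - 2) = 1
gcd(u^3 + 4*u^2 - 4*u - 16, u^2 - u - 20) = u + 4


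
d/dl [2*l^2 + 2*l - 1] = 4*l + 2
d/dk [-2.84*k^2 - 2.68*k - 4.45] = -5.68*k - 2.68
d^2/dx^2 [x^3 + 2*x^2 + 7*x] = 6*x + 4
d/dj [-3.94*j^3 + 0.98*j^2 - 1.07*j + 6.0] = -11.82*j^2 + 1.96*j - 1.07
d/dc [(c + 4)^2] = 2*c + 8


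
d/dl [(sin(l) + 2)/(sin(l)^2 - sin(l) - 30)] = (-4*sin(l) + cos(l)^2 - 29)*cos(l)/(sin(l) + cos(l)^2 + 29)^2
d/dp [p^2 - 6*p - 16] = 2*p - 6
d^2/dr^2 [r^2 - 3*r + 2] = 2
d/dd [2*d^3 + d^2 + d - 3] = 6*d^2 + 2*d + 1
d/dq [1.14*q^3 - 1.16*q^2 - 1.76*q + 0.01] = 3.42*q^2 - 2.32*q - 1.76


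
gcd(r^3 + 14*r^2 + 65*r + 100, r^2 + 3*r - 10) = r + 5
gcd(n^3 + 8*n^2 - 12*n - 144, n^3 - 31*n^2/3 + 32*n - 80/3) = n - 4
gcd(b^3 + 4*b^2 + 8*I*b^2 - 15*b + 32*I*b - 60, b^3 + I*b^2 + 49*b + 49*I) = 1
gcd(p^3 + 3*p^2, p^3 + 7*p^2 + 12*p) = p^2 + 3*p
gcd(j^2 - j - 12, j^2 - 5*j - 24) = j + 3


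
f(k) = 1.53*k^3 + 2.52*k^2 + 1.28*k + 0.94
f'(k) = 4.59*k^2 + 5.04*k + 1.28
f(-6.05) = -253.38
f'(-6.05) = 138.79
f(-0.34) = 0.74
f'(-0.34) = 0.10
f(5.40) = 322.26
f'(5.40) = 162.34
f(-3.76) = -49.58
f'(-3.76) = 47.22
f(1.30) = 10.22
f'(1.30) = 15.59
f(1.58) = 15.29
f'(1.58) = 20.70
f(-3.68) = -45.89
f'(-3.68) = 44.89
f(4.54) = 201.86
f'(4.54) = 118.77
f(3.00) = 68.77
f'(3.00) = 57.71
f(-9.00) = -921.83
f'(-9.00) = 327.71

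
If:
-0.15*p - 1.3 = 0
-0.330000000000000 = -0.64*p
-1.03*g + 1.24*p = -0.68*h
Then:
No Solution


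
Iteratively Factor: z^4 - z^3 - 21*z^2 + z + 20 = (z + 1)*(z^3 - 2*z^2 - 19*z + 20) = (z - 1)*(z + 1)*(z^2 - z - 20) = (z - 1)*(z + 1)*(z + 4)*(z - 5)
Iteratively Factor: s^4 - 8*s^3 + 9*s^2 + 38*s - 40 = (s - 1)*(s^3 - 7*s^2 + 2*s + 40) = (s - 1)*(s + 2)*(s^2 - 9*s + 20) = (s - 5)*(s - 1)*(s + 2)*(s - 4)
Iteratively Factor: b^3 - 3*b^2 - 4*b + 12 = (b - 2)*(b^2 - b - 6) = (b - 2)*(b + 2)*(b - 3)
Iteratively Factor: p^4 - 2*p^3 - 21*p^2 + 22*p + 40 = (p + 1)*(p^3 - 3*p^2 - 18*p + 40) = (p - 5)*(p + 1)*(p^2 + 2*p - 8) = (p - 5)*(p - 2)*(p + 1)*(p + 4)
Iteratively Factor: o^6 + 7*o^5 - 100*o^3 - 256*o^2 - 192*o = (o + 2)*(o^5 + 5*o^4 - 10*o^3 - 80*o^2 - 96*o) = (o - 4)*(o + 2)*(o^4 + 9*o^3 + 26*o^2 + 24*o) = (o - 4)*(o + 2)*(o + 3)*(o^3 + 6*o^2 + 8*o) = o*(o - 4)*(o + 2)*(o + 3)*(o^2 + 6*o + 8) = o*(o - 4)*(o + 2)*(o + 3)*(o + 4)*(o + 2)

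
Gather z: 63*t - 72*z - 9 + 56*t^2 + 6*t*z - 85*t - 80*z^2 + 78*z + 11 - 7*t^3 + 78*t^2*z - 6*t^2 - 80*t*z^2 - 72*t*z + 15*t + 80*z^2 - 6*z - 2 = -7*t^3 + 50*t^2 - 80*t*z^2 - 7*t + z*(78*t^2 - 66*t)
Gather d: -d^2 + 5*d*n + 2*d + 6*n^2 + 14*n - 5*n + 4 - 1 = -d^2 + d*(5*n + 2) + 6*n^2 + 9*n + 3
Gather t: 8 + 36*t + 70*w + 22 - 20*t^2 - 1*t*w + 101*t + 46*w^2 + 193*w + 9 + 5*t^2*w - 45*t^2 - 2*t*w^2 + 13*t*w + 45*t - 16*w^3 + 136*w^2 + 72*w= t^2*(5*w - 65) + t*(-2*w^2 + 12*w + 182) - 16*w^3 + 182*w^2 + 335*w + 39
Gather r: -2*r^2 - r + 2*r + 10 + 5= -2*r^2 + r + 15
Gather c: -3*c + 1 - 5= -3*c - 4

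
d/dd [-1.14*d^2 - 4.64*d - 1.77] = -2.28*d - 4.64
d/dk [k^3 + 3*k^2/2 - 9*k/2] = 3*k^2 + 3*k - 9/2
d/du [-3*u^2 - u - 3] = -6*u - 1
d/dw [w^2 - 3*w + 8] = 2*w - 3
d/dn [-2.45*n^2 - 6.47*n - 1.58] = -4.9*n - 6.47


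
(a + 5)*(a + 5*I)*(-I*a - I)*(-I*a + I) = -a^4 - 5*a^3 - 5*I*a^3 + a^2 - 25*I*a^2 + 5*a + 5*I*a + 25*I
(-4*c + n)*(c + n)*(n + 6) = -4*c^2*n - 24*c^2 - 3*c*n^2 - 18*c*n + n^3 + 6*n^2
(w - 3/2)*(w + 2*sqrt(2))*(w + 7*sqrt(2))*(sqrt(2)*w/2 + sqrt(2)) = sqrt(2)*w^4/2 + sqrt(2)*w^3/4 + 9*w^3 + 9*w^2/2 + 25*sqrt(2)*w^2/2 - 27*w + 7*sqrt(2)*w - 42*sqrt(2)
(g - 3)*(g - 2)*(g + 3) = g^3 - 2*g^2 - 9*g + 18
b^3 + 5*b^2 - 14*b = b*(b - 2)*(b + 7)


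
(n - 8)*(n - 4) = n^2 - 12*n + 32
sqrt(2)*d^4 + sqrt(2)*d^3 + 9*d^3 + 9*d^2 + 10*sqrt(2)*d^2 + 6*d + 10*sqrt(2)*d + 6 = (d + 1)*(d + sqrt(2))*(d + 3*sqrt(2))*(sqrt(2)*d + 1)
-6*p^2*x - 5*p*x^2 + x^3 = x*(-6*p + x)*(p + x)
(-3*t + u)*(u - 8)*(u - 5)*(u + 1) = -3*t*u^3 + 36*t*u^2 - 81*t*u - 120*t + u^4 - 12*u^3 + 27*u^2 + 40*u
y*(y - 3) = y^2 - 3*y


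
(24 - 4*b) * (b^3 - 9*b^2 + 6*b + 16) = -4*b^4 + 60*b^3 - 240*b^2 + 80*b + 384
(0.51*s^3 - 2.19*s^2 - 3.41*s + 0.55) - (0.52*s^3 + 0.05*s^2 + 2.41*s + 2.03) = -0.01*s^3 - 2.24*s^2 - 5.82*s - 1.48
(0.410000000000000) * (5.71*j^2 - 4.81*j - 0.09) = 2.3411*j^2 - 1.9721*j - 0.0369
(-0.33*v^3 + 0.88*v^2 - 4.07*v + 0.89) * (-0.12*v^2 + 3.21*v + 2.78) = 0.0396*v^5 - 1.1649*v^4 + 2.3958*v^3 - 10.7251*v^2 - 8.4577*v + 2.4742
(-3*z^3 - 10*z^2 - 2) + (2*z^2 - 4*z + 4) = -3*z^3 - 8*z^2 - 4*z + 2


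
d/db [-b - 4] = -1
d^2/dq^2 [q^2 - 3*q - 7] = 2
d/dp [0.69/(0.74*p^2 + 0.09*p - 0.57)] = (-1.0212*p - 0.0621)/(0.74*p^2 + 0.09*p - 0.57)^2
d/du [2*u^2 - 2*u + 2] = 4*u - 2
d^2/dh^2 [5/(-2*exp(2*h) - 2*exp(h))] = 5*((exp(h) + 1)*(4*exp(h) + 1) - 2*(2*exp(h) + 1)^2)*exp(-h)/(2*(exp(h) + 1)^3)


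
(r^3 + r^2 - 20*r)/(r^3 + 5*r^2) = (r - 4)/r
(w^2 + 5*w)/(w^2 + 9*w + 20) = w/(w + 4)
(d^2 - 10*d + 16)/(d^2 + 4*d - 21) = (d^2 - 10*d + 16)/(d^2 + 4*d - 21)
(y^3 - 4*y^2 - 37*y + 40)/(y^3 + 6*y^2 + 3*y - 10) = (y - 8)/(y + 2)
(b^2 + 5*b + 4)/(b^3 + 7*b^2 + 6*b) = (b + 4)/(b*(b + 6))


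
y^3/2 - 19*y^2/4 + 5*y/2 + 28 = (y/2 + 1)*(y - 8)*(y - 7/2)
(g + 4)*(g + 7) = g^2 + 11*g + 28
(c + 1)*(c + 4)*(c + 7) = c^3 + 12*c^2 + 39*c + 28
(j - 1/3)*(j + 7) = j^2 + 20*j/3 - 7/3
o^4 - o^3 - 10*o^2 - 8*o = o*(o - 4)*(o + 1)*(o + 2)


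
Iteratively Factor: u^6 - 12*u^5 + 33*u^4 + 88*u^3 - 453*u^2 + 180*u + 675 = (u + 3)*(u^5 - 15*u^4 + 78*u^3 - 146*u^2 - 15*u + 225) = (u - 5)*(u + 3)*(u^4 - 10*u^3 + 28*u^2 - 6*u - 45) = (u - 5)*(u - 3)*(u + 3)*(u^3 - 7*u^2 + 7*u + 15) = (u - 5)^2*(u - 3)*(u + 3)*(u^2 - 2*u - 3) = (u - 5)^2*(u - 3)*(u + 1)*(u + 3)*(u - 3)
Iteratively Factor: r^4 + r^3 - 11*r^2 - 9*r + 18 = (r + 2)*(r^3 - r^2 - 9*r + 9) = (r + 2)*(r + 3)*(r^2 - 4*r + 3) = (r - 3)*(r + 2)*(r + 3)*(r - 1)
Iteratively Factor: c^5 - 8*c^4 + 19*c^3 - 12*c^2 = (c - 4)*(c^4 - 4*c^3 + 3*c^2) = (c - 4)*(c - 1)*(c^3 - 3*c^2) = (c - 4)*(c - 3)*(c - 1)*(c^2) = c*(c - 4)*(c - 3)*(c - 1)*(c)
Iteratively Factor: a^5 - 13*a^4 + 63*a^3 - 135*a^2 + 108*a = (a - 4)*(a^4 - 9*a^3 + 27*a^2 - 27*a) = (a - 4)*(a - 3)*(a^3 - 6*a^2 + 9*a) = a*(a - 4)*(a - 3)*(a^2 - 6*a + 9) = a*(a - 4)*(a - 3)^2*(a - 3)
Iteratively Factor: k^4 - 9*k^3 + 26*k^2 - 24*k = (k)*(k^3 - 9*k^2 + 26*k - 24) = k*(k - 4)*(k^2 - 5*k + 6) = k*(k - 4)*(k - 3)*(k - 2)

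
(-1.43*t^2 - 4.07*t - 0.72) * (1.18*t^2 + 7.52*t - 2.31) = -1.6874*t^4 - 15.5562*t^3 - 28.1527*t^2 + 3.9873*t + 1.6632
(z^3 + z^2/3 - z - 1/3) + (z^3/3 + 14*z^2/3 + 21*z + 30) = 4*z^3/3 + 5*z^2 + 20*z + 89/3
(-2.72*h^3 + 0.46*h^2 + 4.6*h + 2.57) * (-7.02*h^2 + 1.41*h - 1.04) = 19.0944*h^5 - 7.0644*h^4 - 28.8146*h^3 - 12.0338*h^2 - 1.1603*h - 2.6728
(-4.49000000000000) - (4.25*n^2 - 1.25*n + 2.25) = -4.25*n^2 + 1.25*n - 6.74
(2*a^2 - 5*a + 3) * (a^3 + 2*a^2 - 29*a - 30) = 2*a^5 - a^4 - 65*a^3 + 91*a^2 + 63*a - 90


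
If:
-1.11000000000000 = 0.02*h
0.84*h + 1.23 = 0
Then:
No Solution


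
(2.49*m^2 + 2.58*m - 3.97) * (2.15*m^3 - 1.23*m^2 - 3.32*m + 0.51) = 5.3535*m^5 + 2.4843*m^4 - 19.9757*m^3 - 2.4126*m^2 + 14.4962*m - 2.0247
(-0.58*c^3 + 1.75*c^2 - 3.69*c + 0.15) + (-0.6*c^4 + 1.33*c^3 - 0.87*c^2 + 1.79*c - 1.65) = -0.6*c^4 + 0.75*c^3 + 0.88*c^2 - 1.9*c - 1.5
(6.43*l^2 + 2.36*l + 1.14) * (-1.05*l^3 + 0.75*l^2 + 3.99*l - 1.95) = -6.7515*l^5 + 2.3445*l^4 + 26.2287*l^3 - 2.2671*l^2 - 0.0533999999999999*l - 2.223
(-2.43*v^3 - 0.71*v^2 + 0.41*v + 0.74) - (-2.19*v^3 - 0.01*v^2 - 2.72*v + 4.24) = -0.24*v^3 - 0.7*v^2 + 3.13*v - 3.5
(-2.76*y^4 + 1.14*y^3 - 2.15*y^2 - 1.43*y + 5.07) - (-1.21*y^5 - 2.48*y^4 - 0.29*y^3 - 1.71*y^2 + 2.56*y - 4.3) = 1.21*y^5 - 0.28*y^4 + 1.43*y^3 - 0.44*y^2 - 3.99*y + 9.37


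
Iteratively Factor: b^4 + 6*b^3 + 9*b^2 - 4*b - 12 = (b - 1)*(b^3 + 7*b^2 + 16*b + 12) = (b - 1)*(b + 3)*(b^2 + 4*b + 4) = (b - 1)*(b + 2)*(b + 3)*(b + 2)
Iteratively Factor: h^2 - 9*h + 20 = (h - 5)*(h - 4)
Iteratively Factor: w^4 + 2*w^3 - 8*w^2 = (w)*(w^3 + 2*w^2 - 8*w) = w*(w + 4)*(w^2 - 2*w) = w^2*(w + 4)*(w - 2)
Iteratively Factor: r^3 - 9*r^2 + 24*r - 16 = (r - 4)*(r^2 - 5*r + 4) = (r - 4)^2*(r - 1)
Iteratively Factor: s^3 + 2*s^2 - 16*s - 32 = (s + 2)*(s^2 - 16) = (s - 4)*(s + 2)*(s + 4)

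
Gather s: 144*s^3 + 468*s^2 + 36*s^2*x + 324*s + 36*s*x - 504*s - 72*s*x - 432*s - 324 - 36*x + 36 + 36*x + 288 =144*s^3 + s^2*(36*x + 468) + s*(-36*x - 612)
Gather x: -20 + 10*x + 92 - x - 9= 9*x + 63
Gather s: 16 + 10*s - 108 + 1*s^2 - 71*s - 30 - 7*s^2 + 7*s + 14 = -6*s^2 - 54*s - 108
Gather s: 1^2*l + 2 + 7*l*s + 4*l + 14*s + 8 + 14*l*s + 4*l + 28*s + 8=9*l + s*(21*l + 42) + 18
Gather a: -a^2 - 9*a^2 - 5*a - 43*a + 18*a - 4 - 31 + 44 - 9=-10*a^2 - 30*a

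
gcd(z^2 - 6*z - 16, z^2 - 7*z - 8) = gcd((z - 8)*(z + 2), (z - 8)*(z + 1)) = z - 8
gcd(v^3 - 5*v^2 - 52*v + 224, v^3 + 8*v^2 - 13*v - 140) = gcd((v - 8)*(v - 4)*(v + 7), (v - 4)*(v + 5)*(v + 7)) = v^2 + 3*v - 28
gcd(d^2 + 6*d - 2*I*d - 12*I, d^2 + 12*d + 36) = d + 6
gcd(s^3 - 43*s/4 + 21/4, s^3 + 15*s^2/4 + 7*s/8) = s + 7/2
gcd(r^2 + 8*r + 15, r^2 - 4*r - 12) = 1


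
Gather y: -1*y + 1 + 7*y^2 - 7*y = 7*y^2 - 8*y + 1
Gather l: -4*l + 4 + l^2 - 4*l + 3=l^2 - 8*l + 7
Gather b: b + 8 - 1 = b + 7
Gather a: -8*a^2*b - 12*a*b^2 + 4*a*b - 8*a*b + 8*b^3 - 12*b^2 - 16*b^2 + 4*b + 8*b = -8*a^2*b + a*(-12*b^2 - 4*b) + 8*b^3 - 28*b^2 + 12*b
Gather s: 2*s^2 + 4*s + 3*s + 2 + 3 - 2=2*s^2 + 7*s + 3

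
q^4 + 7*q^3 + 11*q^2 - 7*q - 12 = (q - 1)*(q + 1)*(q + 3)*(q + 4)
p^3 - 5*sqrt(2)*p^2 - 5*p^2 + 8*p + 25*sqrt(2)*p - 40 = (p - 5)*(p - 4*sqrt(2))*(p - sqrt(2))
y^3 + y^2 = y^2*(y + 1)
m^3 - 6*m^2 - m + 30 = (m - 5)*(m - 3)*(m + 2)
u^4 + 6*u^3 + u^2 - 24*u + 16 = (u - 1)^2*(u + 4)^2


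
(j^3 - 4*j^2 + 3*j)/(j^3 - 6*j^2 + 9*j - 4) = j*(j - 3)/(j^2 - 5*j + 4)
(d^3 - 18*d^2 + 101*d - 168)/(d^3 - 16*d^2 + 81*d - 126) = (d - 8)/(d - 6)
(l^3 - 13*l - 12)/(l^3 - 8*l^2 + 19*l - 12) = (l^2 + 4*l + 3)/(l^2 - 4*l + 3)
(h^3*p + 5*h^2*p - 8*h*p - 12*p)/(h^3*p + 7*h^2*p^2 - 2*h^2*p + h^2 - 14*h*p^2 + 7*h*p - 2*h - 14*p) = p*(h^2 + 7*h + 6)/(h^2*p + 7*h*p^2 + h + 7*p)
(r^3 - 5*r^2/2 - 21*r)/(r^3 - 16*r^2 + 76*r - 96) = r*(2*r + 7)/(2*(r^2 - 10*r + 16))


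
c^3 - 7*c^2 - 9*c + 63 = (c - 7)*(c - 3)*(c + 3)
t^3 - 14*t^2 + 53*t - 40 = (t - 8)*(t - 5)*(t - 1)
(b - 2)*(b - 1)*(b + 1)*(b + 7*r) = b^4 + 7*b^3*r - 2*b^3 - 14*b^2*r - b^2 - 7*b*r + 2*b + 14*r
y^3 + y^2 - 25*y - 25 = (y - 5)*(y + 1)*(y + 5)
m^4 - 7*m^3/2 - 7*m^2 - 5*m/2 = m*(m - 5)*(m + 1/2)*(m + 1)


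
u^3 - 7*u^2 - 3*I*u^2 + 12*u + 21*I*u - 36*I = (u - 4)*(u - 3)*(u - 3*I)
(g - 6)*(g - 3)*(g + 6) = g^3 - 3*g^2 - 36*g + 108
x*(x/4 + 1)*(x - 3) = x^3/4 + x^2/4 - 3*x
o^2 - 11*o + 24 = (o - 8)*(o - 3)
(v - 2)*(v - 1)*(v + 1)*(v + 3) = v^4 + v^3 - 7*v^2 - v + 6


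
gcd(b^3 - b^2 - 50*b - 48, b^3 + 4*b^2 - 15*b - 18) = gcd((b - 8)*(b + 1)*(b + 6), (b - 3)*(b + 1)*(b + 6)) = b^2 + 7*b + 6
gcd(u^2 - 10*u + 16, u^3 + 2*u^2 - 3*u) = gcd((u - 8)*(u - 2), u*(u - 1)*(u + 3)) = 1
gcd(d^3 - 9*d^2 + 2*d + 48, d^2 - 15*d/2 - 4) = d - 8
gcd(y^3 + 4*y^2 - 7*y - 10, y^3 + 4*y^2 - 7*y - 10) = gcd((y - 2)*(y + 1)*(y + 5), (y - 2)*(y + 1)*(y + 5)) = y^3 + 4*y^2 - 7*y - 10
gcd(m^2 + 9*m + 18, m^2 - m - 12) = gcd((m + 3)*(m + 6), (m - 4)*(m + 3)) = m + 3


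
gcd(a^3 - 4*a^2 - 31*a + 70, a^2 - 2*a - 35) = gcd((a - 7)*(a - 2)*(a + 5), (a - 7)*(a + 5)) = a^2 - 2*a - 35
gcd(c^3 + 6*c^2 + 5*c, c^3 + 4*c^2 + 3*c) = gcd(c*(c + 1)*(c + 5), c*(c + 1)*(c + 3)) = c^2 + c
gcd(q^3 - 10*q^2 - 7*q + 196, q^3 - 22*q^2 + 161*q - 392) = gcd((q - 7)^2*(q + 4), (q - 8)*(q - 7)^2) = q^2 - 14*q + 49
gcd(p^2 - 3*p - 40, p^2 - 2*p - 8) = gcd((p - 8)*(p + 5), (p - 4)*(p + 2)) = 1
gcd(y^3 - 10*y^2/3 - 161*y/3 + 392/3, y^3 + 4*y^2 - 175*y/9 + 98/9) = y^2 + 14*y/3 - 49/3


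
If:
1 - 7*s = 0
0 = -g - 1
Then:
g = -1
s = 1/7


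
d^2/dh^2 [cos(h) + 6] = -cos(h)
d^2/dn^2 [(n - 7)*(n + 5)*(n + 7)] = 6*n + 10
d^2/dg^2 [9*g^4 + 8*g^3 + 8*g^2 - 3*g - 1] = 108*g^2 + 48*g + 16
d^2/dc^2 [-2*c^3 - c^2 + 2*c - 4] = -12*c - 2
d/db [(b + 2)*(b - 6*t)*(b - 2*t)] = 3*b^2 - 16*b*t + 4*b + 12*t^2 - 16*t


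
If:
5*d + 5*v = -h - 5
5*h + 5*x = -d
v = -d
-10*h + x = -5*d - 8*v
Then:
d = 275/16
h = -5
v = -275/16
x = 25/16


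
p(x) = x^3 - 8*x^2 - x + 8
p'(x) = 3*x^2 - 16*x - 1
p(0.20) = 7.49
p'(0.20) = -4.08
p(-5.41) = -379.08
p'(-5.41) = 173.36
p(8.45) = 31.68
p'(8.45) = 78.01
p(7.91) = -5.54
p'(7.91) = 60.14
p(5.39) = -73.22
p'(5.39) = -0.08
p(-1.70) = -18.33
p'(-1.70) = 34.87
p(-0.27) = 7.67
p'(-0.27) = 3.54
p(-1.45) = -10.42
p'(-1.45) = 28.51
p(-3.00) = -88.00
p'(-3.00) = 74.00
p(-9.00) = -1360.00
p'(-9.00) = 386.00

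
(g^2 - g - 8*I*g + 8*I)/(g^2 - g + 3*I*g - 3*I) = (g - 8*I)/(g + 3*I)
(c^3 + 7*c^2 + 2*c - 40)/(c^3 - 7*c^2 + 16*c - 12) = (c^2 + 9*c + 20)/(c^2 - 5*c + 6)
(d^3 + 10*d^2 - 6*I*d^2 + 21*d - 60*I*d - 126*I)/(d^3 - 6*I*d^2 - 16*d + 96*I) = (d^2 + 10*d + 21)/(d^2 - 16)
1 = 1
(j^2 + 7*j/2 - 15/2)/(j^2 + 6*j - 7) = (2*j^2 + 7*j - 15)/(2*(j^2 + 6*j - 7))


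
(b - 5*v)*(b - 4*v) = b^2 - 9*b*v + 20*v^2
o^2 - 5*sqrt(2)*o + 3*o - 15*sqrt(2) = (o + 3)*(o - 5*sqrt(2))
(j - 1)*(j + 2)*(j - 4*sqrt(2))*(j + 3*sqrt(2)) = j^4 - sqrt(2)*j^3 + j^3 - 26*j^2 - sqrt(2)*j^2 - 24*j + 2*sqrt(2)*j + 48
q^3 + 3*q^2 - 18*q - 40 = (q - 4)*(q + 2)*(q + 5)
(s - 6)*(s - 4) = s^2 - 10*s + 24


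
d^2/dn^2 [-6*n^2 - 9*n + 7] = -12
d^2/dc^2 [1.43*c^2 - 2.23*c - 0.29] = 2.86000000000000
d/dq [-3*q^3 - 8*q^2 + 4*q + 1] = -9*q^2 - 16*q + 4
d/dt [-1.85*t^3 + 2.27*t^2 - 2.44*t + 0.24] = -5.55*t^2 + 4.54*t - 2.44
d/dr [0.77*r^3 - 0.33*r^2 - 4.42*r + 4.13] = 2.31*r^2 - 0.66*r - 4.42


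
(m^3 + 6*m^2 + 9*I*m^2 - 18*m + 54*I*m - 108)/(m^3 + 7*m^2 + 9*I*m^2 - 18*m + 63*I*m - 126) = (m + 6)/(m + 7)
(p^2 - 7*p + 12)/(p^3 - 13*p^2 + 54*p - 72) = 1/(p - 6)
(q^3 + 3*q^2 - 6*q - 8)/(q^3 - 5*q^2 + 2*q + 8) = (q + 4)/(q - 4)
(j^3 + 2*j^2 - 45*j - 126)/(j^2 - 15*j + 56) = (j^2 + 9*j + 18)/(j - 8)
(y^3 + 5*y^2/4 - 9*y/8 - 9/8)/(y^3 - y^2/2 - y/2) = (8*y^2 + 18*y + 9)/(4*y*(2*y + 1))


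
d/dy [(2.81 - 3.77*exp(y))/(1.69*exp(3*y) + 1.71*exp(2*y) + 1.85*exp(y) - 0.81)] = (12.7426*exp(3*y) - 7.8*exp(2*y) - 9.6102*exp(y) - 2.1448)*exp(y)/(2.8561*exp(6*y) + 5.7798*exp(5*y) + 9.1771*exp(4*y) + 3.5892*exp(3*y) + 0.6523*exp(2*y) - 2.997*exp(y) + 0.6561)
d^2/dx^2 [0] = 0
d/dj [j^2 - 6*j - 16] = 2*j - 6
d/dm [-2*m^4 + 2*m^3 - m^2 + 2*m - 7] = -8*m^3 + 6*m^2 - 2*m + 2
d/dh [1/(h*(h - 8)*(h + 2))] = (-h*(h - 8) - h*(h + 2) - (h - 8)*(h + 2))/(h^2*(h - 8)^2*(h + 2)^2)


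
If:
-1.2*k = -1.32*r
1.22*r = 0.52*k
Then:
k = 0.00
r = 0.00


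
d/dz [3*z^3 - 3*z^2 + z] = 9*z^2 - 6*z + 1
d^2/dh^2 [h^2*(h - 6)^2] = 12*h^2 - 72*h + 72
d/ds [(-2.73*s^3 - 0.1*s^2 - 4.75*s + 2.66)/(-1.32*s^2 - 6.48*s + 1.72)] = (3.6036*s^4 + 35.3808*s^3 - 19.7088*s^2 + 6.6784*s + 9.0668)/(1.7424*s^4 + 17.1072*s^3 + 37.4496*s^2 - 22.2912*s + 2.9584)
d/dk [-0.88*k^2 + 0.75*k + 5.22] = 0.75 - 1.76*k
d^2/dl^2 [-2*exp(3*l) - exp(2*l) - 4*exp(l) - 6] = (-18*exp(2*l) - 4*exp(l) - 4)*exp(l)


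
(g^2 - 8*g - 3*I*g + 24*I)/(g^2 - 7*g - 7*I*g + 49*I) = (g^2 - 8*g - 3*I*g + 24*I)/(g^2 - 7*g - 7*I*g + 49*I)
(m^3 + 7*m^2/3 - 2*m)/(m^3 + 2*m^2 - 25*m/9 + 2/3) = 3*m/(3*m - 1)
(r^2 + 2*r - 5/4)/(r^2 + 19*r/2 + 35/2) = (r - 1/2)/(r + 7)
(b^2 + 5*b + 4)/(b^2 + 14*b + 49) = (b^2 + 5*b + 4)/(b^2 + 14*b + 49)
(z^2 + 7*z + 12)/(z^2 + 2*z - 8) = (z + 3)/(z - 2)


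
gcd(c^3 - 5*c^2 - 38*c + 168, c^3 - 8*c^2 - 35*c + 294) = c^2 - c - 42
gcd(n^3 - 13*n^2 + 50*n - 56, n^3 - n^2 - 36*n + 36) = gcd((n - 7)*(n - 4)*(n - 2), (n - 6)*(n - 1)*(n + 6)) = 1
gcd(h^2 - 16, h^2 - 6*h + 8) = h - 4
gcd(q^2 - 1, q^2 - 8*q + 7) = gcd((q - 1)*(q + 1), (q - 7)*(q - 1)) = q - 1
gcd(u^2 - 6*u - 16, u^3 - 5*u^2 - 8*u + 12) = u + 2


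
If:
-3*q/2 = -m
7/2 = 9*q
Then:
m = 7/12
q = 7/18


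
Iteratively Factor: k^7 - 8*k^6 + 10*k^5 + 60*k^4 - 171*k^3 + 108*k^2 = (k - 3)*(k^6 - 5*k^5 - 5*k^4 + 45*k^3 - 36*k^2) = (k - 4)*(k - 3)*(k^5 - k^4 - 9*k^3 + 9*k^2) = k*(k - 4)*(k - 3)*(k^4 - k^3 - 9*k^2 + 9*k) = k^2*(k - 4)*(k - 3)*(k^3 - k^2 - 9*k + 9) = k^2*(k - 4)*(k - 3)^2*(k^2 + 2*k - 3) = k^2*(k - 4)*(k - 3)^2*(k - 1)*(k + 3)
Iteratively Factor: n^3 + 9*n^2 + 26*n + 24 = (n + 3)*(n^2 + 6*n + 8) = (n + 2)*(n + 3)*(n + 4)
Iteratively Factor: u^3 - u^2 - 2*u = (u - 2)*(u^2 + u) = u*(u - 2)*(u + 1)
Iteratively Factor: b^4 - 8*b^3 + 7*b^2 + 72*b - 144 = (b - 4)*(b^3 - 4*b^2 - 9*b + 36) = (b - 4)*(b + 3)*(b^2 - 7*b + 12) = (b - 4)^2*(b + 3)*(b - 3)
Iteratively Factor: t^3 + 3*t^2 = (t)*(t^2 + 3*t) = t^2*(t + 3)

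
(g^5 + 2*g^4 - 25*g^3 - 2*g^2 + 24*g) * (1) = g^5 + 2*g^4 - 25*g^3 - 2*g^2 + 24*g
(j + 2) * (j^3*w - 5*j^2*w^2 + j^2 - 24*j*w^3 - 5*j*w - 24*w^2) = j^4*w - 5*j^3*w^2 + 2*j^3*w + j^3 - 24*j^2*w^3 - 10*j^2*w^2 - 5*j^2*w + 2*j^2 - 48*j*w^3 - 24*j*w^2 - 10*j*w - 48*w^2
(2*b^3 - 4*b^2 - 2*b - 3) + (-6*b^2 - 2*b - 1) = 2*b^3 - 10*b^2 - 4*b - 4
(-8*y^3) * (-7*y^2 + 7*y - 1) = 56*y^5 - 56*y^4 + 8*y^3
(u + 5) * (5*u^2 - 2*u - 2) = 5*u^3 + 23*u^2 - 12*u - 10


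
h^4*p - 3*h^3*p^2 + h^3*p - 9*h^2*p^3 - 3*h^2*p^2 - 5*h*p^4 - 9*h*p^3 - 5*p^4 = (h - 5*p)*(h + p)^2*(h*p + p)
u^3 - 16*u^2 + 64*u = u*(u - 8)^2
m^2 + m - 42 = (m - 6)*(m + 7)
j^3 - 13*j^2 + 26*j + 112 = (j - 8)*(j - 7)*(j + 2)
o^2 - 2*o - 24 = (o - 6)*(o + 4)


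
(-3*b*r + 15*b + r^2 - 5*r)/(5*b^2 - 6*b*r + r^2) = (-3*b*r + 15*b + r^2 - 5*r)/(5*b^2 - 6*b*r + r^2)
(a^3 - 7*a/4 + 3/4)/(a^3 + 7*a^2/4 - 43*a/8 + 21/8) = 2*(4*a^2 + 4*a - 3)/(8*a^2 + 22*a - 21)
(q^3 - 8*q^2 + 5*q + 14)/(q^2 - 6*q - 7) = q - 2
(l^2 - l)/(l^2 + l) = (l - 1)/(l + 1)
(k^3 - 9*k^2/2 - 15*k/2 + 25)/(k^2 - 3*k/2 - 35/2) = (2*k^2 + k - 10)/(2*k + 7)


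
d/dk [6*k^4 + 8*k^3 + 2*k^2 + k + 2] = 24*k^3 + 24*k^2 + 4*k + 1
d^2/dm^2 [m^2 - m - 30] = 2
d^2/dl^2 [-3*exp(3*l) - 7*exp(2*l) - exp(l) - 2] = (-27*exp(2*l) - 28*exp(l) - 1)*exp(l)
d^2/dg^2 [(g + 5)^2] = 2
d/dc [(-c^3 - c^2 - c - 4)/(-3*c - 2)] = (6*c^3 + 9*c^2 + 4*c - 10)/(9*c^2 + 12*c + 4)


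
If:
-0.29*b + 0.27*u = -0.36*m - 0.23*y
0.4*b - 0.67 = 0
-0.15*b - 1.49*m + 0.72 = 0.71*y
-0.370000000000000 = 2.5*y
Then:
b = 1.68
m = 0.39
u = 1.41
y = -0.15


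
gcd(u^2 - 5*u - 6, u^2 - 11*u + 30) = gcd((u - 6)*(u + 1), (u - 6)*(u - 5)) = u - 6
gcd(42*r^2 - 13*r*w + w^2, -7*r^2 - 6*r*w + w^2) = 7*r - w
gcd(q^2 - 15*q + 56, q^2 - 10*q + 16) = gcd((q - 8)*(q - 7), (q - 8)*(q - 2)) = q - 8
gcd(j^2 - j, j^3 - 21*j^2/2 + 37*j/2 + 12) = 1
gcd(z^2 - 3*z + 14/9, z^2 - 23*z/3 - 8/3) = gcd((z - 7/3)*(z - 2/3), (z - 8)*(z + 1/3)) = 1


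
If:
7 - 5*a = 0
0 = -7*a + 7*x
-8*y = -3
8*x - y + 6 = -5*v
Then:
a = 7/5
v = -673/200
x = 7/5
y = 3/8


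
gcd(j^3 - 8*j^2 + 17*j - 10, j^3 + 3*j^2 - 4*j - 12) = j - 2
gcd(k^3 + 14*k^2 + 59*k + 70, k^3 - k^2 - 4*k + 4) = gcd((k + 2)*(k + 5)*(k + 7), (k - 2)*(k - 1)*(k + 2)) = k + 2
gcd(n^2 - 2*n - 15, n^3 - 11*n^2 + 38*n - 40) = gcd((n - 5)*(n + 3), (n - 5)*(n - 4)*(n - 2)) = n - 5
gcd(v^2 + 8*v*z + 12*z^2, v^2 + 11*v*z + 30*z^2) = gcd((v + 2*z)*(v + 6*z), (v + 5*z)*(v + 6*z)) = v + 6*z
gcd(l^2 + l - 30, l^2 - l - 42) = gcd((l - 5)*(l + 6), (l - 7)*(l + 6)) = l + 6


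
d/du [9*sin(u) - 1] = 9*cos(u)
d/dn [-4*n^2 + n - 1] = 1 - 8*n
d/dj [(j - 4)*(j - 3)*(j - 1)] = 3*j^2 - 16*j + 19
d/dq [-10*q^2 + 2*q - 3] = 2 - 20*q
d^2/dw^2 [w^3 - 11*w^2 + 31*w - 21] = 6*w - 22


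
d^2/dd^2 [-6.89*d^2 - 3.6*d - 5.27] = -13.7800000000000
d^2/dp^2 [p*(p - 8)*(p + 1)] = 6*p - 14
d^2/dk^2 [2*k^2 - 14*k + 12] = 4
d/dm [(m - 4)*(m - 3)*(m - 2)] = 3*m^2 - 18*m + 26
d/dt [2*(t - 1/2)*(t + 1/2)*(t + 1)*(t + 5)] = 8*t^3 + 36*t^2 + 19*t - 3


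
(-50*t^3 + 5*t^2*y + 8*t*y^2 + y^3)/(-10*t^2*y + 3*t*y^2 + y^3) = (5*t + y)/y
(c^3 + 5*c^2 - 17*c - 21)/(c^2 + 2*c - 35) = (c^2 - 2*c - 3)/(c - 5)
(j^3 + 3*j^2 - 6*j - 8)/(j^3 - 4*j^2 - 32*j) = (j^2 - j - 2)/(j*(j - 8))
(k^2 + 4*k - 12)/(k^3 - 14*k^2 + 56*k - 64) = (k + 6)/(k^2 - 12*k + 32)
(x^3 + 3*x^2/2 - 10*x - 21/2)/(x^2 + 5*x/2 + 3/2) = (2*x^2 + x - 21)/(2*x + 3)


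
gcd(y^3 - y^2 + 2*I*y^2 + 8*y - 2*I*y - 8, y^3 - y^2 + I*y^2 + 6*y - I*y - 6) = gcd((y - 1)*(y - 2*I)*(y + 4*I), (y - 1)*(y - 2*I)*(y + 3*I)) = y^2 + y*(-1 - 2*I) + 2*I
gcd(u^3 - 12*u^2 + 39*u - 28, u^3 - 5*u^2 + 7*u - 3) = u - 1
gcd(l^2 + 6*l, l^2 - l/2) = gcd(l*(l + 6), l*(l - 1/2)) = l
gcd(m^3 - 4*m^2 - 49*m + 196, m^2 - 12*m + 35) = m - 7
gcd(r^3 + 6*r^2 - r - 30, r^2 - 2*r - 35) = r + 5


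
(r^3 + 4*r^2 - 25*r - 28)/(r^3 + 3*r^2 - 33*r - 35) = (r - 4)/(r - 5)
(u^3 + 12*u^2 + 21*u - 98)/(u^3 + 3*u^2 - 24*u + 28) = (u + 7)/(u - 2)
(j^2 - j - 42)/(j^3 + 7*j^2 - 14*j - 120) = (j - 7)/(j^2 + j - 20)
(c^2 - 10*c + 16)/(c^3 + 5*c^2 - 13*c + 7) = (c^2 - 10*c + 16)/(c^3 + 5*c^2 - 13*c + 7)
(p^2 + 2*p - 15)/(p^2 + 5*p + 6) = (p^2 + 2*p - 15)/(p^2 + 5*p + 6)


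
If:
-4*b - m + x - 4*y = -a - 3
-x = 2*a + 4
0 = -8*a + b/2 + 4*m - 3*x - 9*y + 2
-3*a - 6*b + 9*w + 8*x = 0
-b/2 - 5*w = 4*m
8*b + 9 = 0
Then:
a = -35659/37424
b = -9/8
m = -31881/37424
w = 29715/37424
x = -39189/18712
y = 49631/37424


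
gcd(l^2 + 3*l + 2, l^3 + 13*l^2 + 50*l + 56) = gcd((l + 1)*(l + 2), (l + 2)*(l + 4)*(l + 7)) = l + 2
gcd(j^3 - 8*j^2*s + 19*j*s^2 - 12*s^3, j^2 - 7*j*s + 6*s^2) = -j + s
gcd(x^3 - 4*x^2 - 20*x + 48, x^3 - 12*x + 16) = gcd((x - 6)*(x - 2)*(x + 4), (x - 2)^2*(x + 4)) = x^2 + 2*x - 8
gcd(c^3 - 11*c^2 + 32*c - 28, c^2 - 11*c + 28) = c - 7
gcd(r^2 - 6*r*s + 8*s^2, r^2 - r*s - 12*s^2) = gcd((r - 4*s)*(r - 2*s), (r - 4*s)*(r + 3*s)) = r - 4*s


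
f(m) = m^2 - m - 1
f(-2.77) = 9.44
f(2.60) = 3.16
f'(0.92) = 0.84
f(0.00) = -1.00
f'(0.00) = -1.00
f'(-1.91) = -4.82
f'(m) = 2*m - 1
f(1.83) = 0.52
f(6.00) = 29.00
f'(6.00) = 11.00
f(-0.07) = -0.93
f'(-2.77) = -6.54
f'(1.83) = 2.66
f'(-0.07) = -1.14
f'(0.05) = -0.90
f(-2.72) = 9.12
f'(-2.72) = -6.44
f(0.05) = -1.05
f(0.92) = -1.07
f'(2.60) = 4.20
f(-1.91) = 4.56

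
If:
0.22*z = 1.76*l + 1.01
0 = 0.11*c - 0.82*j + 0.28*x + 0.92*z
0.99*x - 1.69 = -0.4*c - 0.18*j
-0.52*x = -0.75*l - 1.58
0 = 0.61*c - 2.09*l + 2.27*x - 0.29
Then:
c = -12.65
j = 13.36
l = 0.94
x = 4.39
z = 12.08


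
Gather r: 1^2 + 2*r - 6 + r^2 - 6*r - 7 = r^2 - 4*r - 12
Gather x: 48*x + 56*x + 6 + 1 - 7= 104*x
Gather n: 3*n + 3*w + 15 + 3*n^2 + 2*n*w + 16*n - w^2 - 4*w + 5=3*n^2 + n*(2*w + 19) - w^2 - w + 20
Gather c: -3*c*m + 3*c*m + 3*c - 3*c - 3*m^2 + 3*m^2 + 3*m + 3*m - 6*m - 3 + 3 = 0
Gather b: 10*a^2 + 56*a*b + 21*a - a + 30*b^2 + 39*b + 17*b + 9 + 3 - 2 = 10*a^2 + 20*a + 30*b^2 + b*(56*a + 56) + 10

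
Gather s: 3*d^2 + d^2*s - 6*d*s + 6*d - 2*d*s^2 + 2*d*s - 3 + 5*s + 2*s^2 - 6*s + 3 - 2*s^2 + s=3*d^2 - 2*d*s^2 + 6*d + s*(d^2 - 4*d)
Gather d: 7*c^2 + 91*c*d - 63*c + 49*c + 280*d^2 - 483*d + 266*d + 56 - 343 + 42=7*c^2 - 14*c + 280*d^2 + d*(91*c - 217) - 245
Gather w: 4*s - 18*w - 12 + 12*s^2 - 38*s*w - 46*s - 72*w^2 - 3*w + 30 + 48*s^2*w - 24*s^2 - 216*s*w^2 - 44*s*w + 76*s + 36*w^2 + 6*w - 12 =-12*s^2 + 34*s + w^2*(-216*s - 36) + w*(48*s^2 - 82*s - 15) + 6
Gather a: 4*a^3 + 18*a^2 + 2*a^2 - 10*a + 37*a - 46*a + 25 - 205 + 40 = 4*a^3 + 20*a^2 - 19*a - 140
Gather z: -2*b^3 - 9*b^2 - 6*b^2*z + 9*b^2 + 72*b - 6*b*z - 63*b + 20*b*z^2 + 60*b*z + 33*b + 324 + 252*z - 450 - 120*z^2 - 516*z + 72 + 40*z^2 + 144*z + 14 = -2*b^3 + 42*b + z^2*(20*b - 80) + z*(-6*b^2 + 54*b - 120) - 40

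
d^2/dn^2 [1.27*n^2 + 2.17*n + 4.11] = 2.54000000000000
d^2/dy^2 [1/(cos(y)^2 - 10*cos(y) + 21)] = (-8*sin(y)^4 + 36*sin(y)^2 - 495*cos(y) + 15*cos(3*y) + 288)/(2*(cos(y) - 7)^3*(cos(y) - 3)^3)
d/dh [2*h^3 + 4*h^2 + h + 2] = 6*h^2 + 8*h + 1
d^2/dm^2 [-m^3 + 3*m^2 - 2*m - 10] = 6 - 6*m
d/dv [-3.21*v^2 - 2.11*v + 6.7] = -6.42*v - 2.11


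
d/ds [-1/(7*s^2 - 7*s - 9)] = 7*(2*s - 1)/(-7*s^2 + 7*s + 9)^2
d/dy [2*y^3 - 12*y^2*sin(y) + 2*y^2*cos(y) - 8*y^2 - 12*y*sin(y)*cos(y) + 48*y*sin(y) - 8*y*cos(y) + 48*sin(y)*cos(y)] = -2*y^2*sin(y) - 12*y^2*cos(y) + 6*y^2 - 16*y*sin(y) + 52*y*cos(y) - 12*y*cos(2*y) - 16*y + 48*sin(y) - 6*sin(2*y) - 8*cos(y) + 48*cos(2*y)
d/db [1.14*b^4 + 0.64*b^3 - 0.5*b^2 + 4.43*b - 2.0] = 4.56*b^3 + 1.92*b^2 - 1.0*b + 4.43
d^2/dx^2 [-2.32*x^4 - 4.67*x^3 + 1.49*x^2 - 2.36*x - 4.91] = -27.84*x^2 - 28.02*x + 2.98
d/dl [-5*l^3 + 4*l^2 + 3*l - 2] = -15*l^2 + 8*l + 3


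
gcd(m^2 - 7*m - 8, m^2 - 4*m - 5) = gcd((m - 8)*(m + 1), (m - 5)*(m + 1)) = m + 1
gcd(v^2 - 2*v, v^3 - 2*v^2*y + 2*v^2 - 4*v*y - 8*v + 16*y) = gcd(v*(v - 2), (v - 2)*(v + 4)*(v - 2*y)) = v - 2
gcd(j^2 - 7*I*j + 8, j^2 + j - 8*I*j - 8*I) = j - 8*I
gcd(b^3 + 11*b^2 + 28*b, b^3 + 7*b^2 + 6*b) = b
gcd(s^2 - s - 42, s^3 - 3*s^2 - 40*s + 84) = s^2 - s - 42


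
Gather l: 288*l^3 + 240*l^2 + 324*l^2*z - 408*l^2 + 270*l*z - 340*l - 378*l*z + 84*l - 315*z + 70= 288*l^3 + l^2*(324*z - 168) + l*(-108*z - 256) - 315*z + 70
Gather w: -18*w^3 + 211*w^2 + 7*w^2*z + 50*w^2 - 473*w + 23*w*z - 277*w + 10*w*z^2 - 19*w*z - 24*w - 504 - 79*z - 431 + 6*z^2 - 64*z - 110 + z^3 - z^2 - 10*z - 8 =-18*w^3 + w^2*(7*z + 261) + w*(10*z^2 + 4*z - 774) + z^3 + 5*z^2 - 153*z - 1053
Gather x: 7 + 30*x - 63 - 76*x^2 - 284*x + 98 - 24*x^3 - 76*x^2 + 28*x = -24*x^3 - 152*x^2 - 226*x + 42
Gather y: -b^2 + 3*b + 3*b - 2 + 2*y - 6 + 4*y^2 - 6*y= -b^2 + 6*b + 4*y^2 - 4*y - 8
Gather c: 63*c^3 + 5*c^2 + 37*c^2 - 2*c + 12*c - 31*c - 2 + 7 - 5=63*c^3 + 42*c^2 - 21*c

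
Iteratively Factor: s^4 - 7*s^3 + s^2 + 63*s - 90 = (s + 3)*(s^3 - 10*s^2 + 31*s - 30) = (s - 3)*(s + 3)*(s^2 - 7*s + 10) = (s - 5)*(s - 3)*(s + 3)*(s - 2)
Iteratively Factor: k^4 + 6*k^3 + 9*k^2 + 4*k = (k + 4)*(k^3 + 2*k^2 + k) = (k + 1)*(k + 4)*(k^2 + k) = k*(k + 1)*(k + 4)*(k + 1)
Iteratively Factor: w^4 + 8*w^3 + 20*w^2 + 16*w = (w + 2)*(w^3 + 6*w^2 + 8*w) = (w + 2)^2*(w^2 + 4*w) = (w + 2)^2*(w + 4)*(w)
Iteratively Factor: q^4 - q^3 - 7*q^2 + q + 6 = (q - 1)*(q^3 - 7*q - 6) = (q - 1)*(q + 2)*(q^2 - 2*q - 3) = (q - 3)*(q - 1)*(q + 2)*(q + 1)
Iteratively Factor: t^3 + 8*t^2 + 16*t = (t)*(t^2 + 8*t + 16) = t*(t + 4)*(t + 4)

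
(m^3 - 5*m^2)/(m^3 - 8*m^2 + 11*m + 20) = m^2/(m^2 - 3*m - 4)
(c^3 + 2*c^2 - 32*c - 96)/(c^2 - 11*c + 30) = (c^2 + 8*c + 16)/(c - 5)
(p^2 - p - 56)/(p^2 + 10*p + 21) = (p - 8)/(p + 3)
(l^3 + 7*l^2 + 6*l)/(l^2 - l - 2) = l*(l + 6)/(l - 2)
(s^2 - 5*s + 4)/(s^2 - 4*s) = (s - 1)/s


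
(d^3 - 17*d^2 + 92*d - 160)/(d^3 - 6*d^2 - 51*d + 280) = (d - 4)/(d + 7)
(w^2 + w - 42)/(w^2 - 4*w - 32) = (-w^2 - w + 42)/(-w^2 + 4*w + 32)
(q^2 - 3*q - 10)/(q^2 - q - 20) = (q + 2)/(q + 4)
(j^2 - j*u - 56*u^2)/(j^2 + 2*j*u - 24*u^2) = (j^2 - j*u - 56*u^2)/(j^2 + 2*j*u - 24*u^2)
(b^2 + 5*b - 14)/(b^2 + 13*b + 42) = (b - 2)/(b + 6)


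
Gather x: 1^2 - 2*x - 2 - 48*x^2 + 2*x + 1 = -48*x^2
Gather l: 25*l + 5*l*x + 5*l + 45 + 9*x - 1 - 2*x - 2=l*(5*x + 30) + 7*x + 42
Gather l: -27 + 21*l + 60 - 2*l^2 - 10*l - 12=-2*l^2 + 11*l + 21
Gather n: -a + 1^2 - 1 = -a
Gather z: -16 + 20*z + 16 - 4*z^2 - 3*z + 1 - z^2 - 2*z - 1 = -5*z^2 + 15*z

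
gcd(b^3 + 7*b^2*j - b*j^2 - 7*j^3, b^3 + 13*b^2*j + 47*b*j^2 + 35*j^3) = b^2 + 8*b*j + 7*j^2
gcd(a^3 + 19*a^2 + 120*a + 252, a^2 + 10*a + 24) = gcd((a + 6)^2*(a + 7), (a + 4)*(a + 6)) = a + 6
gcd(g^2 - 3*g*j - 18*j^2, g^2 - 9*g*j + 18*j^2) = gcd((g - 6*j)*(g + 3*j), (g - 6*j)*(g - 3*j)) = g - 6*j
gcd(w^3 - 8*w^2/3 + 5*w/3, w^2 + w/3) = w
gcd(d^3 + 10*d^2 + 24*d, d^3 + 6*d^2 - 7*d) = d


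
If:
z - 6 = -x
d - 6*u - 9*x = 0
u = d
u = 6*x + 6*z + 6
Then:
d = 42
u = 42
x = -70/3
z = 88/3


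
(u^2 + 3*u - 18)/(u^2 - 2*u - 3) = (u + 6)/(u + 1)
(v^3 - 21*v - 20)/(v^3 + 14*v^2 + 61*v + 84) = (v^2 - 4*v - 5)/(v^2 + 10*v + 21)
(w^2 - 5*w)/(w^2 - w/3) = 3*(w - 5)/(3*w - 1)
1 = 1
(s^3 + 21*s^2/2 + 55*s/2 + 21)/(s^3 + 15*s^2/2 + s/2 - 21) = (2*s + 3)/(2*s - 3)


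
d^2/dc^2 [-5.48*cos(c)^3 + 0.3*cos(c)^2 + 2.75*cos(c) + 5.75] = 1.36*cos(c) - 0.6*cos(2*c) + 12.33*cos(3*c)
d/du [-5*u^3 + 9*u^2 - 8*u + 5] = -15*u^2 + 18*u - 8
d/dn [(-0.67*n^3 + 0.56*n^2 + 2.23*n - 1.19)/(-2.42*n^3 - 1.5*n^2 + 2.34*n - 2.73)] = (2.3602*n^4 + 7.6576*n^3 + 1.5033*n^2 - 6.6276*n - 3.3033)/(5.8564*n^6 + 7.26*n^5 - 9.0756*n^4 + 6.1932*n^3 + 13.6656*n^2 - 12.7764*n + 7.4529)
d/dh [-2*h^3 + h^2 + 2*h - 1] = -6*h^2 + 2*h + 2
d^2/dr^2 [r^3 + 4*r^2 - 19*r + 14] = 6*r + 8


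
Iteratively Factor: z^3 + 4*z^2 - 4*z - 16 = (z + 4)*(z^2 - 4) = (z - 2)*(z + 4)*(z + 2)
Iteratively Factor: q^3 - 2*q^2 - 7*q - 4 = (q + 1)*(q^2 - 3*q - 4) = (q - 4)*(q + 1)*(q + 1)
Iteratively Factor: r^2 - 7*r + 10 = (r - 2)*(r - 5)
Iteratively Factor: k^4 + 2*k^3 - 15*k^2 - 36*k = (k)*(k^3 + 2*k^2 - 15*k - 36) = k*(k + 3)*(k^2 - k - 12) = k*(k + 3)^2*(k - 4)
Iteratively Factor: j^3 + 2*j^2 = (j + 2)*(j^2) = j*(j + 2)*(j)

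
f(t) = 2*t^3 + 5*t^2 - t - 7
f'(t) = 6*t^2 + 10*t - 1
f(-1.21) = -2.01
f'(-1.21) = -4.32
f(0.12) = -7.04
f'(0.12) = 0.29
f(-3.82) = -41.70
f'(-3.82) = 48.35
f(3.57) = 144.15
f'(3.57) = 111.17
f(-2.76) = -8.20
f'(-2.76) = 17.11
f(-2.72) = -7.54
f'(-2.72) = 16.19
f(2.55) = 56.13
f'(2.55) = 63.52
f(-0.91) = -3.46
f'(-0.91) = -5.13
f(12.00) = 4157.00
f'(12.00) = 983.00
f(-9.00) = -1051.00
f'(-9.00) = 395.00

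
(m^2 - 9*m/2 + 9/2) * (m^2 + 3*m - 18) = m^4 - 3*m^3/2 - 27*m^2 + 189*m/2 - 81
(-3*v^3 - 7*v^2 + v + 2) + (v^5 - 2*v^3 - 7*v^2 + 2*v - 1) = v^5 - 5*v^3 - 14*v^2 + 3*v + 1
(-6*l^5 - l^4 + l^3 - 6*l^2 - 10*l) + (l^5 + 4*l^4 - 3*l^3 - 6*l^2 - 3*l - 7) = -5*l^5 + 3*l^4 - 2*l^3 - 12*l^2 - 13*l - 7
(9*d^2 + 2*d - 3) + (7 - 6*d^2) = 3*d^2 + 2*d + 4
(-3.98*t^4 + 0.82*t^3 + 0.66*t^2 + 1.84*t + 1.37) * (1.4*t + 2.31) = -5.572*t^5 - 8.0458*t^4 + 2.8182*t^3 + 4.1006*t^2 + 6.1684*t + 3.1647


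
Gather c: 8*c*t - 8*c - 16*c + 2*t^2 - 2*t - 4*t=c*(8*t - 24) + 2*t^2 - 6*t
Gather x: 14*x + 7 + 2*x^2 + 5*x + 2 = 2*x^2 + 19*x + 9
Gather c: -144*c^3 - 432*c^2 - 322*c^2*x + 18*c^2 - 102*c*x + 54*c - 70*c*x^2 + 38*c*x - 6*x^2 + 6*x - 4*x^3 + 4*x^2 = -144*c^3 + c^2*(-322*x - 414) + c*(-70*x^2 - 64*x + 54) - 4*x^3 - 2*x^2 + 6*x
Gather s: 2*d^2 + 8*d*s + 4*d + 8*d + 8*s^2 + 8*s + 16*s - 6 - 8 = 2*d^2 + 12*d + 8*s^2 + s*(8*d + 24) - 14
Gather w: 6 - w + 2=8 - w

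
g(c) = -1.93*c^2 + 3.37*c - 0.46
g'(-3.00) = 14.95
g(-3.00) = -27.94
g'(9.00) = -31.37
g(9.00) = -126.46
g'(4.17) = -12.73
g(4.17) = -19.97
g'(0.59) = 1.09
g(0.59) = 0.86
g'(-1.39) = 8.74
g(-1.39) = -8.87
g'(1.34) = -1.80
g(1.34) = 0.59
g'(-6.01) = 26.57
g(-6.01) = -90.43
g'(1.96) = -4.20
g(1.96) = -1.27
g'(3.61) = -10.56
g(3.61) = -13.45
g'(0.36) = 1.98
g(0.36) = 0.50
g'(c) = 3.37 - 3.86*c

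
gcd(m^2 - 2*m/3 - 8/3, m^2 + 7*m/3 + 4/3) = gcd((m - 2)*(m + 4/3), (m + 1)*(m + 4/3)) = m + 4/3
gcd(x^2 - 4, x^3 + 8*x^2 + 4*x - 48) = x - 2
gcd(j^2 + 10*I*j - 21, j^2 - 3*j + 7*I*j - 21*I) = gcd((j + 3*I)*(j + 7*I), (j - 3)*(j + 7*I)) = j + 7*I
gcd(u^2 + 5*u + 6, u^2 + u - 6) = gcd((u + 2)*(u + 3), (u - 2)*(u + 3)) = u + 3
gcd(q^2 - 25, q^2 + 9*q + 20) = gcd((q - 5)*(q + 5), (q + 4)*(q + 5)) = q + 5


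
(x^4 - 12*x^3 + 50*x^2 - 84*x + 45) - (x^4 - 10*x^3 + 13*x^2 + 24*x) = -2*x^3 + 37*x^2 - 108*x + 45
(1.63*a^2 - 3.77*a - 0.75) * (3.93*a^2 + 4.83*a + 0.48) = 6.4059*a^4 - 6.9432*a^3 - 20.3742*a^2 - 5.4321*a - 0.36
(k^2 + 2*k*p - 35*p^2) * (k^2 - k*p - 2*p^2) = k^4 + k^3*p - 39*k^2*p^2 + 31*k*p^3 + 70*p^4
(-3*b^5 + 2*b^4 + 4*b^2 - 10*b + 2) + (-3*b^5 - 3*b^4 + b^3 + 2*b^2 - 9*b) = -6*b^5 - b^4 + b^3 + 6*b^2 - 19*b + 2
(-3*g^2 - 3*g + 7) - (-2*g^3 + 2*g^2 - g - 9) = 2*g^3 - 5*g^2 - 2*g + 16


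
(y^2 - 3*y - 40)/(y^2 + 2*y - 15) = (y - 8)/(y - 3)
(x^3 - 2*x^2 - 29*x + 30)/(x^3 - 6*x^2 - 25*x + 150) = (x - 1)/(x - 5)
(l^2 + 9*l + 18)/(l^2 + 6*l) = (l + 3)/l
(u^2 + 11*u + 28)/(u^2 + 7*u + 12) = (u + 7)/(u + 3)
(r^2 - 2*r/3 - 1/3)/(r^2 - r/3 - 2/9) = 3*(r - 1)/(3*r - 2)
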